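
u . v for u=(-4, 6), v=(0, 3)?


u . v = u_x*v_x + u_y*v_y = (-4)*0 + 6*3
= 0 + 18 = 18

18


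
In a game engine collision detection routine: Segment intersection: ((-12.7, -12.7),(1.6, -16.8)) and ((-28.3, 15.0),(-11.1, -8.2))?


Cross products: d1=-114.52, d2=146.72, d3=332.15, d4=70.91
d1*d2 < 0 and d3*d4 < 0? no

No, they don't intersect


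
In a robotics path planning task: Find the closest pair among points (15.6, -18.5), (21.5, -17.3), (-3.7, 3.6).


d(P0,P1) = 6.0208, d(P0,P2) = 29.3411, d(P1,P2) = 32.7391
Closest: P0 and P1

Closest pair: (15.6, -18.5) and (21.5, -17.3), distance = 6.0208


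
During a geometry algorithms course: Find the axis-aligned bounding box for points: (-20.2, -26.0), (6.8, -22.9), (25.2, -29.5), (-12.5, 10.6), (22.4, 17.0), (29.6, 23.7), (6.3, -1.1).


x range: [-20.2, 29.6]
y range: [-29.5, 23.7]
Bounding box: (-20.2,-29.5) to (29.6,23.7)

(-20.2,-29.5) to (29.6,23.7)


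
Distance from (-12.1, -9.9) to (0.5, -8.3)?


dx=12.6, dy=1.6
d^2 = 12.6^2 + 1.6^2 = 161.32
d = sqrt(161.32) = 12.7012

12.7012


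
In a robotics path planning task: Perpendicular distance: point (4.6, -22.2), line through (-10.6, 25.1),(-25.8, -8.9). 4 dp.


|cross product| = 1235.76
|line direction| = sqrt(1387.04) = 37.243
Distance = 1235.76/sqrt(1387.04) = 33.181

33.181


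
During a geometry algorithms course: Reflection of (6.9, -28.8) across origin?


Reflection over origin: (x,y) -> (-x,-y)
(6.9, -28.8) -> (-6.9, 28.8)

(-6.9, 28.8)


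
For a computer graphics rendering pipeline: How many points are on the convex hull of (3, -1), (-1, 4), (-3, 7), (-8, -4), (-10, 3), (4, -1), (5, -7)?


Convex hull vertices (CCW): (-10, 3), (-8, -4), (5, -7), (4, -1), (-3, 7)
Count = 5

5


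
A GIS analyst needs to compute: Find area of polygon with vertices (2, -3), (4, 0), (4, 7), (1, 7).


Shoelace sum: (2*0 - 4*(-3)) + (4*7 - 4*0) + (4*7 - 1*7) + (1*(-3) - 2*7)
= 44
Area = |44|/2 = 22

22


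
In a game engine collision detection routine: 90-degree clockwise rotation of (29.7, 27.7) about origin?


90° CW: (x,y) -> (y, -x)
(29.7,27.7) -> (27.7, -29.7)

(27.7, -29.7)


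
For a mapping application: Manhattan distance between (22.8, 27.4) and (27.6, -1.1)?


|22.8-27.6| + |27.4-(-1.1)| = 4.8 + 28.5 = 33.3

33.3


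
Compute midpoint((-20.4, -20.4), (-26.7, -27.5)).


M = (((-20.4)+(-26.7))/2, ((-20.4)+(-27.5))/2)
= (-23.55, -23.95)

(-23.55, -23.95)


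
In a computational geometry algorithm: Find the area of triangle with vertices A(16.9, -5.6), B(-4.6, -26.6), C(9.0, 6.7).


Area = |x_A(y_B-y_C) + x_B(y_C-y_A) + x_C(y_A-y_B)|/2
= |(-562.77) + (-56.58) + 189|/2
= 430.35/2 = 215.175

215.175


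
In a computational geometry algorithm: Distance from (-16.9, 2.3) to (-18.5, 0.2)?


dx=-1.6, dy=-2.1
d^2 = (-1.6)^2 + (-2.1)^2 = 6.97
d = sqrt(6.97) = 2.6401

2.6401


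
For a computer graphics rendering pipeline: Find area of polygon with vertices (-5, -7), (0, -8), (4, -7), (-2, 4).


Shoelace sum: ((-5)*(-8) - 0*(-7)) + (0*(-7) - 4*(-8)) + (4*4 - (-2)*(-7)) + ((-2)*(-7) - (-5)*4)
= 108
Area = |108|/2 = 54

54


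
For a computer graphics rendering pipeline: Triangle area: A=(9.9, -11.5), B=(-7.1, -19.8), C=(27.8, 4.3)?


Area = |x_A(y_B-y_C) + x_B(y_C-y_A) + x_C(y_A-y_B)|/2
= |(-238.59) + (-112.18) + 230.74|/2
= 120.03/2 = 60.015

60.015


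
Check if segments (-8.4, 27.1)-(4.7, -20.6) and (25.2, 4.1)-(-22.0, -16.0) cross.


Cross products: d1=-1760.96, d2=753.79, d3=1301.42, d4=-1213.33
d1*d2 < 0 and d3*d4 < 0? yes

Yes, they intersect


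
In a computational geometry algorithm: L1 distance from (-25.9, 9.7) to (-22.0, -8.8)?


|(-25.9)-(-22)| + |9.7-(-8.8)| = 3.9 + 18.5 = 22.4

22.4


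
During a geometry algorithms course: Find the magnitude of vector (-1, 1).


|u| = sqrt((-1)^2 + 1^2) = sqrt(2) = 1.4142

1.4142


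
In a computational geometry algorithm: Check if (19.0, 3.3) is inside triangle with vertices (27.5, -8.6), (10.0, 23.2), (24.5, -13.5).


Cross products: AB x AP = 62.05, BC x BP = 41.75, CA x CP = 77.35
All same sign? yes

Yes, inside


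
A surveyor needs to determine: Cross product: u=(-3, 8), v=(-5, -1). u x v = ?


u x v = u_x*v_y - u_y*v_x = (-3)*(-1) - 8*(-5)
= 3 - (-40) = 43

43


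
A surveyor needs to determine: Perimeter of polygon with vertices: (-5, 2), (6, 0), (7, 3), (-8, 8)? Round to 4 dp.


Sides: (-5, 2)->(6, 0): sqrt(125) = 11.18034, (6, 0)->(7, 3): sqrt(10) = 3.162278, (7, 3)->(-8, 8): sqrt(250) = 15.811388, (-8, 8)->(-5, 2): sqrt(45) = 6.708204
Sum = 36.86221
Perimeter = 36.8622

36.8622


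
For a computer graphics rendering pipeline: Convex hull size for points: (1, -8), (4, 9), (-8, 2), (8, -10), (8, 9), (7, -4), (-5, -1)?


Convex hull vertices (CCW): (-8, 2), (1, -8), (8, -10), (8, 9), (4, 9)
Count = 5

5


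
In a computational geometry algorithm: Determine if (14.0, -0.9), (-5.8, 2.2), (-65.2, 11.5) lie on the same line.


Cross product: ((-5.8)-14)*(11.5-(-0.9)) - (2.2-(-0.9))*((-65.2)-14)
= 0

Yes, collinear


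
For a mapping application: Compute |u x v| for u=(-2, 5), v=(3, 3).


|u x v| = |(-2)*3 - 5*3|
= |(-6) - 15| = 21

21


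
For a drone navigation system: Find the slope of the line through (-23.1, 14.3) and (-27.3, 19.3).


slope = (y2-y1)/(x2-x1) = (19.3-14.3)/((-27.3)-(-23.1)) = 5/(-4.2) = -1.1905

-1.1905


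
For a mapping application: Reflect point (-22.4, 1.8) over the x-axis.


Reflection over x-axis: (x,y) -> (x,-y)
(-22.4, 1.8) -> (-22.4, -1.8)

(-22.4, -1.8)


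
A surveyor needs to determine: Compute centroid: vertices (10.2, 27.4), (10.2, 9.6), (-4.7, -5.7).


Centroid = ((x_A+x_B+x_C)/3, (y_A+y_B+y_C)/3)
= ((10.2+10.2+(-4.7))/3, (27.4+9.6+(-5.7))/3)
= (5.2333, 10.4333)

(5.2333, 10.4333)


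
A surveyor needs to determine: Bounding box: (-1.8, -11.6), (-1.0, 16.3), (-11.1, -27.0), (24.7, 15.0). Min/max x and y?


x range: [-11.1, 24.7]
y range: [-27, 16.3]
Bounding box: (-11.1,-27) to (24.7,16.3)

(-11.1,-27) to (24.7,16.3)


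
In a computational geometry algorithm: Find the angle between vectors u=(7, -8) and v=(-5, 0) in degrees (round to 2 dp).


u.v = -35, |u| = sqrt(113) = 10.6301, |v| = sqrt(25) = 5
cos(theta) = u.v/(|u||v|) = -35/sqrt(2825) = -0.658505
theta = acos(-0.658505) = 131.19 degrees

131.19 degrees


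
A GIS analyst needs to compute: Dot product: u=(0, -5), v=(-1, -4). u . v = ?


u . v = u_x*v_x + u_y*v_y = 0*(-1) + (-5)*(-4)
= 0 + 20 = 20

20


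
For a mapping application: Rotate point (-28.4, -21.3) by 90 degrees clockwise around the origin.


90° CW: (x,y) -> (y, -x)
(-28.4,-21.3) -> (-21.3, 28.4)

(-21.3, 28.4)


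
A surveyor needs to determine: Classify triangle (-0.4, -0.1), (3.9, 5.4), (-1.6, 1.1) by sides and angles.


Side lengths squared: AB^2=48.74, BC^2=48.74, CA^2=2.88
Sorted: [2.88, 48.74, 48.74]
By sides: Isosceles, By angles: Acute

Isosceles, Acute


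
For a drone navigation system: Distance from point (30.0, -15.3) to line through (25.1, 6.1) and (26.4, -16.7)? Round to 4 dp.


|cross product| = 83.9
|line direction| = sqrt(521.53) = 22.837
Distance = 83.9/sqrt(521.53) = 3.6739

3.6739


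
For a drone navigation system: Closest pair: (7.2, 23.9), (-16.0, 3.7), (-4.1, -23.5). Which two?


d(P0,P1) = 30.7617, d(P0,P2) = 48.7283, d(P1,P2) = 29.6892
Closest: P1 and P2

Closest pair: (-16.0, 3.7) and (-4.1, -23.5), distance = 29.6892


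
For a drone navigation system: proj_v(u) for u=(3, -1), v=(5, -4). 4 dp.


u.v = 19, |v| = sqrt(41) = 6.4031
Scalar projection = u.v / |v| = 19 / sqrt(41) = 2.9673

2.9673


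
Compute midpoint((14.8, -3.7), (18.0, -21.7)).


M = ((14.8+18)/2, ((-3.7)+(-21.7))/2)
= (16.4, -12.7)

(16.4, -12.7)


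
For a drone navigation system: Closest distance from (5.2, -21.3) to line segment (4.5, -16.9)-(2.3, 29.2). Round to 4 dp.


Project P onto AB: t = 0 (clamped to [0,1])
Closest point on segment: (4.5, -16.9)
Distance: 4.4553

4.4553


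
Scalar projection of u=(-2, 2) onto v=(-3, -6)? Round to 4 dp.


u.v = -6, |v| = sqrt(45) = 6.7082
Scalar projection = u.v / |v| = -6 / sqrt(45) = -0.8944

-0.8944


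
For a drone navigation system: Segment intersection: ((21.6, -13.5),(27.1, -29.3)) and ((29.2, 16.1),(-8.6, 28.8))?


Cross products: d1=1215.4, d2=1742.79, d3=282.88, d4=-244.51
d1*d2 < 0 and d3*d4 < 0? no

No, they don't intersect


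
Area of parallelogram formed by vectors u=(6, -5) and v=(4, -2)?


|u x v| = |6*(-2) - (-5)*4|
= |(-12) - (-20)| = 8

8


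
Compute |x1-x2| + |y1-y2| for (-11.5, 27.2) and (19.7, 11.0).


|(-11.5)-19.7| + |27.2-11| = 31.2 + 16.2 = 47.4

47.4


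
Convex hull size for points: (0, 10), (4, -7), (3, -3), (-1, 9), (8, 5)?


Convex hull vertices (CCW): (-1, 9), (4, -7), (8, 5), (0, 10)
Count = 4

4


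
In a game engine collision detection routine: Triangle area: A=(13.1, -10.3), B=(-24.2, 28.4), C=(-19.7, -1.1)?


Area = |x_A(y_B-y_C) + x_B(y_C-y_A) + x_C(y_A-y_B)|/2
= |386.45 + (-222.64) + 762.39|/2
= 926.2/2 = 463.1

463.1


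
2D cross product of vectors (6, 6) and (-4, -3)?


u x v = u_x*v_y - u_y*v_x = 6*(-3) - 6*(-4)
= (-18) - (-24) = 6

6


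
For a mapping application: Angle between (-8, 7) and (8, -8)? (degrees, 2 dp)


u.v = -120, |u| = sqrt(113) = 10.6301, |v| = sqrt(128) = 11.3137
cos(theta) = u.v/(|u||v|) = -120/sqrt(14464) = -0.997785
theta = acos(-0.997785) = 176.19 degrees

176.19 degrees


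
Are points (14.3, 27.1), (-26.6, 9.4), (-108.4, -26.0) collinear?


Cross product: ((-26.6)-14.3)*((-26)-27.1) - (9.4-27.1)*((-108.4)-14.3)
= 0

Yes, collinear


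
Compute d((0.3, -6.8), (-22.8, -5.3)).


dx=-23.1, dy=1.5
d^2 = (-23.1)^2 + 1.5^2 = 535.86
d = sqrt(535.86) = 23.1487

23.1487


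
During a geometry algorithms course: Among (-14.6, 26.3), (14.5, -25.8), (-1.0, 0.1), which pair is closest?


d(P0,P1) = 59.676, d(P0,P2) = 29.5195, d(P1,P2) = 30.1838
Closest: P0 and P2

Closest pair: (-14.6, 26.3) and (-1.0, 0.1), distance = 29.5195


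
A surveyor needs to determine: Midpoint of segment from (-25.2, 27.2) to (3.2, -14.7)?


M = (((-25.2)+3.2)/2, (27.2+(-14.7))/2)
= (-11, 6.25)

(-11, 6.25)


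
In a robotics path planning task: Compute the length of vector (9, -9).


|u| = sqrt(9^2 + (-9)^2) = sqrt(162) = 12.7279

12.7279


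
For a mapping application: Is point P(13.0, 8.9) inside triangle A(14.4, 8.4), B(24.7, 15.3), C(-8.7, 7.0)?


Cross products: AB x AP = 14.81, BC x BP = 116.65, CA x CP = 13.51
All same sign? yes

Yes, inside


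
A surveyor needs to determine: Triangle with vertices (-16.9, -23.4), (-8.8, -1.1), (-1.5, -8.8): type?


Side lengths squared: AB^2=562.9, BC^2=112.58, CA^2=450.32
Sorted: [112.58, 450.32, 562.9]
By sides: Scalene, By angles: Right

Scalene, Right


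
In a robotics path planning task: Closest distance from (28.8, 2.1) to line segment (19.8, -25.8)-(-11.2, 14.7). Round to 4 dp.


Project P onto AB: t = 0.3271 (clamped to [0,1])
Closest point on segment: (9.6589, -12.5512)
Distance: 24.1047

24.1047


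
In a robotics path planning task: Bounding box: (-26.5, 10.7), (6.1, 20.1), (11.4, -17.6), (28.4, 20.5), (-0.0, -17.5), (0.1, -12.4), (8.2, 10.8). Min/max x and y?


x range: [-26.5, 28.4]
y range: [-17.6, 20.5]
Bounding box: (-26.5,-17.6) to (28.4,20.5)

(-26.5,-17.6) to (28.4,20.5)


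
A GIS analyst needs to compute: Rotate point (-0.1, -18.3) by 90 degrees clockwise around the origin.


90° CW: (x,y) -> (y, -x)
(-0.1,-18.3) -> (-18.3, 0.1)

(-18.3, 0.1)


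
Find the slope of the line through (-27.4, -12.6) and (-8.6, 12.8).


slope = (y2-y1)/(x2-x1) = (12.8-(-12.6))/((-8.6)-(-27.4)) = 25.4/18.8 = 1.3511

1.3511


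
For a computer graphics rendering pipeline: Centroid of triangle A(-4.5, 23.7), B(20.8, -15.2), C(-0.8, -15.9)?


Centroid = ((x_A+x_B+x_C)/3, (y_A+y_B+y_C)/3)
= (((-4.5)+20.8+(-0.8))/3, (23.7+(-15.2)+(-15.9))/3)
= (5.1667, -2.4667)

(5.1667, -2.4667)


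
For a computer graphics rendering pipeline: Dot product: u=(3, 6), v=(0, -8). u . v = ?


u . v = u_x*v_x + u_y*v_y = 3*0 + 6*(-8)
= 0 + (-48) = -48

-48


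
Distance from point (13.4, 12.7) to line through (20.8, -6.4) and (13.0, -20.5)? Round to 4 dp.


|cross product| = 253.32
|line direction| = sqrt(259.65) = 16.1137
Distance = 253.32/sqrt(259.65) = 15.7208

15.7208


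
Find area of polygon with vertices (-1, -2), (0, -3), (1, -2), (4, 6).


Shoelace sum: ((-1)*(-3) - 0*(-2)) + (0*(-2) - 1*(-3)) + (1*6 - 4*(-2)) + (4*(-2) - (-1)*6)
= 18
Area = |18|/2 = 9

9


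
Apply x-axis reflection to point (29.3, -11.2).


Reflection over x-axis: (x,y) -> (x,-y)
(29.3, -11.2) -> (29.3, 11.2)

(29.3, 11.2)


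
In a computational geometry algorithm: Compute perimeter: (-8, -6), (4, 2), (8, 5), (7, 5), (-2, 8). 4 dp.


Sides: (-8, -6)->(4, 2): sqrt(208) = 14.422205, (4, 2)->(8, 5): sqrt(25) = 5, (8, 5)->(7, 5): sqrt(1) = 1, (7, 5)->(-2, 8): sqrt(90) = 9.486833, (-2, 8)->(-8, -6): sqrt(232) = 15.231546
Sum = 45.140584
Perimeter = 45.1406

45.1406


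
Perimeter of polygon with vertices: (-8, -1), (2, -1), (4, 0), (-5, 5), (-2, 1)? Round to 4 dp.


Sides: (-8, -1)->(2, -1): sqrt(100) = 10, (2, -1)->(4, 0): sqrt(5) = 2.236068, (4, 0)->(-5, 5): sqrt(106) = 10.29563, (-5, 5)->(-2, 1): sqrt(25) = 5, (-2, 1)->(-8, -1): sqrt(40) = 6.324555
Sum = 33.856253
Perimeter = 33.8563

33.8563


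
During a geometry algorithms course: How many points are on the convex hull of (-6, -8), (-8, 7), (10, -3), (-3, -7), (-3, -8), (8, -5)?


Convex hull vertices (CCW): (-8, 7), (-6, -8), (-3, -8), (8, -5), (10, -3)
Count = 5

5


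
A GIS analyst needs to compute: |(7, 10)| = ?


|u| = sqrt(7^2 + 10^2) = sqrt(149) = 12.2066

12.2066


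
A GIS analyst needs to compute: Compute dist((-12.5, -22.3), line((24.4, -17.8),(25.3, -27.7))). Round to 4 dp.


|cross product| = 369.36
|line direction| = sqrt(98.82) = 9.9408
Distance = 369.36/sqrt(98.82) = 37.1559

37.1559


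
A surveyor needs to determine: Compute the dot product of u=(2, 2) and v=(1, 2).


u . v = u_x*v_x + u_y*v_y = 2*1 + 2*2
= 2 + 4 = 6

6


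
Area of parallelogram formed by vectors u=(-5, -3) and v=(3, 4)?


|u x v| = |(-5)*4 - (-3)*3|
= |(-20) - (-9)| = 11

11


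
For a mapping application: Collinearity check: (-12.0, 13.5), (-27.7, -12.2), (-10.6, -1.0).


Cross product: ((-27.7)-(-12))*((-1)-13.5) - ((-12.2)-13.5)*((-10.6)-(-12))
= 263.63

No, not collinear


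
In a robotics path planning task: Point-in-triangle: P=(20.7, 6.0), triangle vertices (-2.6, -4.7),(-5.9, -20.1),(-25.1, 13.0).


Cross products: AB x AP = 323.51, BC x BP = -1381.58, CA x CP = 653.16
All same sign? no

No, outside


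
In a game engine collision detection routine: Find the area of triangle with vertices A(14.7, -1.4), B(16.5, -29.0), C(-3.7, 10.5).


Area = |x_A(y_B-y_C) + x_B(y_C-y_A) + x_C(y_A-y_B)|/2
= |(-580.65) + 196.35 + (-102.12)|/2
= 486.42/2 = 243.21

243.21


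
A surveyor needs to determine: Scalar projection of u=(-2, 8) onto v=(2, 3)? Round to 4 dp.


u.v = 20, |v| = sqrt(13) = 3.6056
Scalar projection = u.v / |v| = 20 / sqrt(13) = 5.547

5.547


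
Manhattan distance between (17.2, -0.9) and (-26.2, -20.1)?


|17.2-(-26.2)| + |(-0.9)-(-20.1)| = 43.4 + 19.2 = 62.6

62.6


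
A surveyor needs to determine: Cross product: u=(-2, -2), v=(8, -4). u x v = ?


u x v = u_x*v_y - u_y*v_x = (-2)*(-4) - (-2)*8
= 8 - (-16) = 24

24


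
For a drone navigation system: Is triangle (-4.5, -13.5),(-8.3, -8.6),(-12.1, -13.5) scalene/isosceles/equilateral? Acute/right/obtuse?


Side lengths squared: AB^2=38.45, BC^2=38.45, CA^2=57.76
Sorted: [38.45, 38.45, 57.76]
By sides: Isosceles, By angles: Acute

Isosceles, Acute


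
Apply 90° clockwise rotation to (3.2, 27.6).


90° CW: (x,y) -> (y, -x)
(3.2,27.6) -> (27.6, -3.2)

(27.6, -3.2)


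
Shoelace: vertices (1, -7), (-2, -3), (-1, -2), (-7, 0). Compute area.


Shoelace sum: (1*(-3) - (-2)*(-7)) + ((-2)*(-2) - (-1)*(-3)) + ((-1)*0 - (-7)*(-2)) + ((-7)*(-7) - 1*0)
= 19
Area = |19|/2 = 9.5

9.5


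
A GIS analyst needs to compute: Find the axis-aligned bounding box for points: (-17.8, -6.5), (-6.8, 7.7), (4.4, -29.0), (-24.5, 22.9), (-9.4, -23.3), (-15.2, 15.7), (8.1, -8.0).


x range: [-24.5, 8.1]
y range: [-29, 22.9]
Bounding box: (-24.5,-29) to (8.1,22.9)

(-24.5,-29) to (8.1,22.9)


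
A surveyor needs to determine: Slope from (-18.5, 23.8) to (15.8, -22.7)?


slope = (y2-y1)/(x2-x1) = ((-22.7)-23.8)/(15.8-(-18.5)) = (-46.5)/34.3 = -1.3557

-1.3557


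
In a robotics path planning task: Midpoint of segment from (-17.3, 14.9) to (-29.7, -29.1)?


M = (((-17.3)+(-29.7))/2, (14.9+(-29.1))/2)
= (-23.5, -7.1)

(-23.5, -7.1)


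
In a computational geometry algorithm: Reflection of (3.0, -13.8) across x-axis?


Reflection over x-axis: (x,y) -> (x,-y)
(3, -13.8) -> (3, 13.8)

(3, 13.8)


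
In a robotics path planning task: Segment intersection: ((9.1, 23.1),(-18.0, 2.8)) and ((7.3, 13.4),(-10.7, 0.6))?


Cross products: d1=-151.56, d2=-133.04, d3=226.33, d4=207.81
d1*d2 < 0 and d3*d4 < 0? no

No, they don't intersect


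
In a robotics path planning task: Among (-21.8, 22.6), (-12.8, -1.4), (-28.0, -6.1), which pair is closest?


d(P0,P1) = 25.632, d(P0,P2) = 29.3621, d(P1,P2) = 15.9101
Closest: P1 and P2

Closest pair: (-12.8, -1.4) and (-28.0, -6.1), distance = 15.9101


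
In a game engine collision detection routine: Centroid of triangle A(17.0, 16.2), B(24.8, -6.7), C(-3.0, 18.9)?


Centroid = ((x_A+x_B+x_C)/3, (y_A+y_B+y_C)/3)
= ((17+24.8+(-3))/3, (16.2+(-6.7)+18.9)/3)
= (12.9333, 9.4667)

(12.9333, 9.4667)


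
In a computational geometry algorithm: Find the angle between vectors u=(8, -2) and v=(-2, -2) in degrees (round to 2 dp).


u.v = -12, |u| = sqrt(68) = 8.2462, |v| = sqrt(8) = 2.8284
cos(theta) = u.v/(|u||v|) = -12/sqrt(544) = -0.514496
theta = acos(-0.514496) = 120.96 degrees

120.96 degrees


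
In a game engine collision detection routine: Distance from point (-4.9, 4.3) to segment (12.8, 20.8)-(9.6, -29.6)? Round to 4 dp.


Project P onto AB: t = 0.3483 (clamped to [0,1])
Closest point on segment: (11.6855, 3.247)
Distance: 16.6189

16.6189


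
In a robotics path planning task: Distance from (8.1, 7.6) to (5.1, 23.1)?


dx=-3, dy=15.5
d^2 = (-3)^2 + 15.5^2 = 249.25
d = sqrt(249.25) = 15.7877

15.7877


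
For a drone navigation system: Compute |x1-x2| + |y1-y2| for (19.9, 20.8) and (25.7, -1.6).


|19.9-25.7| + |20.8-(-1.6)| = 5.8 + 22.4 = 28.2

28.2


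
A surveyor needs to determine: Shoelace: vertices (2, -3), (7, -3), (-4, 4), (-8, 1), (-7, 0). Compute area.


Shoelace sum: (2*(-3) - 7*(-3)) + (7*4 - (-4)*(-3)) + ((-4)*1 - (-8)*4) + ((-8)*0 - (-7)*1) + ((-7)*(-3) - 2*0)
= 87
Area = |87|/2 = 43.5

43.5


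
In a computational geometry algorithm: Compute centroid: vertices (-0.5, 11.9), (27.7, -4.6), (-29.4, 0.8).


Centroid = ((x_A+x_B+x_C)/3, (y_A+y_B+y_C)/3)
= (((-0.5)+27.7+(-29.4))/3, (11.9+(-4.6)+0.8)/3)
= (-0.7333, 2.7)

(-0.7333, 2.7)


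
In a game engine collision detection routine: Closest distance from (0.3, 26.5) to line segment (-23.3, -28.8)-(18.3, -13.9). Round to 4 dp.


Project P onto AB: t = 0.9248 (clamped to [0,1])
Closest point on segment: (15.1715, -15.0205)
Distance: 44.1035

44.1035


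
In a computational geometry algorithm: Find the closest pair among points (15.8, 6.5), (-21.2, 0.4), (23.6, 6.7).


d(P0,P1) = 37.4995, d(P0,P2) = 7.8026, d(P1,P2) = 45.2408
Closest: P0 and P2

Closest pair: (15.8, 6.5) and (23.6, 6.7), distance = 7.8026


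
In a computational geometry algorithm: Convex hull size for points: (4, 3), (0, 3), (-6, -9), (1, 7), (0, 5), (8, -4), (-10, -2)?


Convex hull vertices (CCW): (-10, -2), (-6, -9), (8, -4), (4, 3), (1, 7)
Count = 5

5


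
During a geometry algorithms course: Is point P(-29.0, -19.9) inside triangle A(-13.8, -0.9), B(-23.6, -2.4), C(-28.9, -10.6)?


Cross products: AB x AP = 163.4, BC x BP = 48.47, CA x CP = -139.46
All same sign? no

No, outside


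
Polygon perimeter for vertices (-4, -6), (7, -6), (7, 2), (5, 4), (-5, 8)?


Sides: (-4, -6)->(7, -6): sqrt(121) = 11, (7, -6)->(7, 2): sqrt(64) = 8, (7, 2)->(5, 4): sqrt(8) = 2.828427, (5, 4)->(-5, 8): sqrt(116) = 10.77033, (-5, 8)->(-4, -6): sqrt(197) = 14.035669
Sum = 46.634426
Perimeter = 46.6344

46.6344


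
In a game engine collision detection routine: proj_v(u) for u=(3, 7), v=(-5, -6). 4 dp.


u.v = -57, |v| = sqrt(61) = 7.8102
Scalar projection = u.v / |v| = -57 / sqrt(61) = -7.2981

-7.2981


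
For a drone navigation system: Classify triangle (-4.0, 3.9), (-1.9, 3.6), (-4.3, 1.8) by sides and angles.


Side lengths squared: AB^2=4.5, BC^2=9, CA^2=4.5
Sorted: [4.5, 4.5, 9]
By sides: Isosceles, By angles: Right

Isosceles, Right


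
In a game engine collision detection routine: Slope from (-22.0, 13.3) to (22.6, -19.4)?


slope = (y2-y1)/(x2-x1) = ((-19.4)-13.3)/(22.6-(-22)) = (-32.7)/44.6 = -0.7332

-0.7332


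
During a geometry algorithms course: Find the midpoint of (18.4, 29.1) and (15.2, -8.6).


M = ((18.4+15.2)/2, (29.1+(-8.6))/2)
= (16.8, 10.25)

(16.8, 10.25)


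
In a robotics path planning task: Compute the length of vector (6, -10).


|u| = sqrt(6^2 + (-10)^2) = sqrt(136) = 11.6619

11.6619


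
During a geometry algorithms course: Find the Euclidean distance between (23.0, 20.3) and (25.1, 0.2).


dx=2.1, dy=-20.1
d^2 = 2.1^2 + (-20.1)^2 = 408.42
d = sqrt(408.42) = 20.2094

20.2094


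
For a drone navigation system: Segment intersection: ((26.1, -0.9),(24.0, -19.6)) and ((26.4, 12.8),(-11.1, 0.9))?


Cross products: d1=510.18, d2=1186.44, d3=-23.16, d4=-699.42
d1*d2 < 0 and d3*d4 < 0? no

No, they don't intersect


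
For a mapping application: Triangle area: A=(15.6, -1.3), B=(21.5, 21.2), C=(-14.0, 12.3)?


Area = |x_A(y_B-y_C) + x_B(y_C-y_A) + x_C(y_A-y_B)|/2
= |138.84 + 292.4 + 315|/2
= 746.24/2 = 373.12

373.12


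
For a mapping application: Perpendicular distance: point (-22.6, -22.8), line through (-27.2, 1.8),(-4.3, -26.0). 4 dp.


|cross product| = 435.46
|line direction| = sqrt(1297.25) = 36.0174
Distance = 435.46/sqrt(1297.25) = 12.0903

12.0903


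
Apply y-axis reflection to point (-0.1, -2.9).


Reflection over y-axis: (x,y) -> (-x,y)
(-0.1, -2.9) -> (0.1, -2.9)

(0.1, -2.9)


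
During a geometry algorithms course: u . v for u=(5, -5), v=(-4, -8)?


u . v = u_x*v_x + u_y*v_y = 5*(-4) + (-5)*(-8)
= (-20) + 40 = 20

20


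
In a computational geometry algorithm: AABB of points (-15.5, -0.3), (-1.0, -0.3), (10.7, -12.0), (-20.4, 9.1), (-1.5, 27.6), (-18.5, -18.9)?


x range: [-20.4, 10.7]
y range: [-18.9, 27.6]
Bounding box: (-20.4,-18.9) to (10.7,27.6)

(-20.4,-18.9) to (10.7,27.6)


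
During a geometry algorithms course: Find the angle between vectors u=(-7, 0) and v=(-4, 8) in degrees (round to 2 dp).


u.v = 28, |u| = sqrt(49) = 7, |v| = sqrt(80) = 8.9443
cos(theta) = u.v/(|u||v|) = 28/sqrt(3920) = 0.447214
theta = acos(0.447214) = 63.43 degrees

63.43 degrees


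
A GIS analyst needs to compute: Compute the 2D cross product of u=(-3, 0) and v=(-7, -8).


u x v = u_x*v_y - u_y*v_x = (-3)*(-8) - 0*(-7)
= 24 - 0 = 24

24


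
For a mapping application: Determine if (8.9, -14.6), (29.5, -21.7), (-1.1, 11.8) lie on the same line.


Cross product: (29.5-8.9)*(11.8-(-14.6)) - ((-21.7)-(-14.6))*((-1.1)-8.9)
= 472.84

No, not collinear


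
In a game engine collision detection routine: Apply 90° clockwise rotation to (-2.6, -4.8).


90° CW: (x,y) -> (y, -x)
(-2.6,-4.8) -> (-4.8, 2.6)

(-4.8, 2.6)


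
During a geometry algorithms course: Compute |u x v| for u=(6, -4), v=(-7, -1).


|u x v| = |6*(-1) - (-4)*(-7)|
= |(-6) - 28| = 34

34


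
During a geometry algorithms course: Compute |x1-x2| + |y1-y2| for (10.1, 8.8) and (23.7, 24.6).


|10.1-23.7| + |8.8-24.6| = 13.6 + 15.8 = 29.4

29.4


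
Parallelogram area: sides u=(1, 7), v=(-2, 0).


|u x v| = |1*0 - 7*(-2)|
= |0 - (-14)| = 14

14


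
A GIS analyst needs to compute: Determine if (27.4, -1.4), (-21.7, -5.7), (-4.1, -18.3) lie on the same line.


Cross product: ((-21.7)-27.4)*((-18.3)-(-1.4)) - ((-5.7)-(-1.4))*((-4.1)-27.4)
= 694.34

No, not collinear


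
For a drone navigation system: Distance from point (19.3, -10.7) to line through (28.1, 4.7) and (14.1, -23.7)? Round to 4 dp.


|cross product| = 34.32
|line direction| = sqrt(1002.56) = 31.6632
Distance = 34.32/sqrt(1002.56) = 1.0839

1.0839


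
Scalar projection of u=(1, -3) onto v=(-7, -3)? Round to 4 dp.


u.v = 2, |v| = sqrt(58) = 7.6158
Scalar projection = u.v / |v| = 2 / sqrt(58) = 0.2626

0.2626


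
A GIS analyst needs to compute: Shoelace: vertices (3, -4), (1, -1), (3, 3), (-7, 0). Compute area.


Shoelace sum: (3*(-1) - 1*(-4)) + (1*3 - 3*(-1)) + (3*0 - (-7)*3) + ((-7)*(-4) - 3*0)
= 56
Area = |56|/2 = 28

28


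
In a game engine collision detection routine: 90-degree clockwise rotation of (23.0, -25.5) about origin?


90° CW: (x,y) -> (y, -x)
(23,-25.5) -> (-25.5, -23)

(-25.5, -23)


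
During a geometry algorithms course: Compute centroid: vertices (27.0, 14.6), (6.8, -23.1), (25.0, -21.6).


Centroid = ((x_A+x_B+x_C)/3, (y_A+y_B+y_C)/3)
= ((27+6.8+25)/3, (14.6+(-23.1)+(-21.6))/3)
= (19.6, -10.0333)

(19.6, -10.0333)


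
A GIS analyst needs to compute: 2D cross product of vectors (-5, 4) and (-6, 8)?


u x v = u_x*v_y - u_y*v_x = (-5)*8 - 4*(-6)
= (-40) - (-24) = -16

-16


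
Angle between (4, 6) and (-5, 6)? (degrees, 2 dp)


u.v = 16, |u| = sqrt(52) = 7.2111, |v| = sqrt(61) = 7.8102
cos(theta) = u.v/(|u||v|) = 16/sqrt(3172) = 0.284088
theta = acos(0.284088) = 73.5 degrees

73.5 degrees


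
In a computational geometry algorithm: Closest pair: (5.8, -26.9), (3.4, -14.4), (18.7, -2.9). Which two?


d(P0,P1) = 12.7283, d(P0,P2) = 27.2472, d(P1,P2) = 19.14
Closest: P0 and P1

Closest pair: (5.8, -26.9) and (3.4, -14.4), distance = 12.7283


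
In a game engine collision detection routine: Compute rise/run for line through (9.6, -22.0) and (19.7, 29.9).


slope = (y2-y1)/(x2-x1) = (29.9-(-22))/(19.7-9.6) = 51.9/10.1 = 5.1386

5.1386


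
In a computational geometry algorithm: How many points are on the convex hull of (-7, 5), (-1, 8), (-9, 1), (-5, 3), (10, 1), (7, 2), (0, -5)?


Convex hull vertices (CCW): (-9, 1), (0, -5), (10, 1), (-1, 8), (-7, 5)
Count = 5

5


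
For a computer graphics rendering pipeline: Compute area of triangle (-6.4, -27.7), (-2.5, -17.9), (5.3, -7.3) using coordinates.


Area = |x_A(y_B-y_C) + x_B(y_C-y_A) + x_C(y_A-y_B)|/2
= |67.84 + (-51) + (-51.94)|/2
= 35.1/2 = 17.55

17.55


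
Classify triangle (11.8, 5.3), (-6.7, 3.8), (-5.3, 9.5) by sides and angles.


Side lengths squared: AB^2=344.5, BC^2=34.45, CA^2=310.05
Sorted: [34.45, 310.05, 344.5]
By sides: Scalene, By angles: Right

Scalene, Right


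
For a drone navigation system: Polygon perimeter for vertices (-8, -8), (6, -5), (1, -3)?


Sides: (-8, -8)->(6, -5): sqrt(205) = 14.317821, (6, -5)->(1, -3): sqrt(29) = 5.385165, (1, -3)->(-8, -8): sqrt(106) = 10.29563
Sum = 29.998616
Perimeter = 29.9986

29.9986


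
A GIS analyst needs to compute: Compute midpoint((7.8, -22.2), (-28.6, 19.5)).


M = ((7.8+(-28.6))/2, ((-22.2)+19.5)/2)
= (-10.4, -1.35)

(-10.4, -1.35)


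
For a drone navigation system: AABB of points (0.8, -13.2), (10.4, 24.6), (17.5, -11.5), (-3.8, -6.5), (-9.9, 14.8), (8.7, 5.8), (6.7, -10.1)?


x range: [-9.9, 17.5]
y range: [-13.2, 24.6]
Bounding box: (-9.9,-13.2) to (17.5,24.6)

(-9.9,-13.2) to (17.5,24.6)


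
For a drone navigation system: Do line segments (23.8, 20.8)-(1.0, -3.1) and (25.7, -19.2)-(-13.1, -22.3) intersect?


Cross products: d1=-1557.89, d2=-701.25, d3=957.41, d4=100.77
d1*d2 < 0 and d3*d4 < 0? no

No, they don't intersect


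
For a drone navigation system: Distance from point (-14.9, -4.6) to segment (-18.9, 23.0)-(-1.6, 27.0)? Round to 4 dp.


Project P onto AB: t = 0 (clamped to [0,1])
Closest point on segment: (-18.9, 23)
Distance: 27.8883

27.8883


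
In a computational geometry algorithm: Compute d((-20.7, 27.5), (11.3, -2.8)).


dx=32, dy=-30.3
d^2 = 32^2 + (-30.3)^2 = 1942.09
d = sqrt(1942.09) = 44.0692

44.0692


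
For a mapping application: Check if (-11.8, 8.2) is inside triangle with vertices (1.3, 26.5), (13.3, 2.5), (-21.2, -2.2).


Cross products: AB x AP = -534, BC x BP = -314.62, CA x CP = -35.78
All same sign? yes

Yes, inside


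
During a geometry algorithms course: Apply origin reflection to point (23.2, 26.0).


Reflection over origin: (x,y) -> (-x,-y)
(23.2, 26) -> (-23.2, -26)

(-23.2, -26)


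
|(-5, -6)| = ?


|u| = sqrt((-5)^2 + (-6)^2) = sqrt(61) = 7.8102

7.8102


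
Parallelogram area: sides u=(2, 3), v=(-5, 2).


|u x v| = |2*2 - 3*(-5)|
= |4 - (-15)| = 19

19


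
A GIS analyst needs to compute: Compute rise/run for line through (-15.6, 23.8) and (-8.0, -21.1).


slope = (y2-y1)/(x2-x1) = ((-21.1)-23.8)/((-8)-(-15.6)) = (-44.9)/7.6 = -5.9079

-5.9079


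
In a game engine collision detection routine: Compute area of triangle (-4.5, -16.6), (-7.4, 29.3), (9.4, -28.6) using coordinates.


Area = |x_A(y_B-y_C) + x_B(y_C-y_A) + x_C(y_A-y_B)|/2
= |(-260.55) + 88.8 + (-431.46)|/2
= 603.21/2 = 301.605

301.605


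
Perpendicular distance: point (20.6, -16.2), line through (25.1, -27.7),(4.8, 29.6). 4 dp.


|cross product| = 24.4
|line direction| = sqrt(3695.38) = 60.7896
Distance = 24.4/sqrt(3695.38) = 0.4014

0.4014


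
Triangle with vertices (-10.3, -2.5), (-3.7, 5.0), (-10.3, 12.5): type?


Side lengths squared: AB^2=99.81, BC^2=99.81, CA^2=225
Sorted: [99.81, 99.81, 225]
By sides: Isosceles, By angles: Obtuse

Isosceles, Obtuse


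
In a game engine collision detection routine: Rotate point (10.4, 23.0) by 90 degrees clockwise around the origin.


90° CW: (x,y) -> (y, -x)
(10.4,23) -> (23, -10.4)

(23, -10.4)


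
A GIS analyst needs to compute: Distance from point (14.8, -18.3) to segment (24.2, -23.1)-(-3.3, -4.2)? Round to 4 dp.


Project P onto AB: t = 0.3136 (clamped to [0,1])
Closest point on segment: (15.575, -17.1723)
Distance: 1.3684

1.3684


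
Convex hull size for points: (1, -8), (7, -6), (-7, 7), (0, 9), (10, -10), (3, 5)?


Convex hull vertices (CCW): (-7, 7), (1, -8), (10, -10), (3, 5), (0, 9)
Count = 5

5


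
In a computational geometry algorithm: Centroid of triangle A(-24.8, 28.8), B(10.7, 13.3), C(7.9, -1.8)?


Centroid = ((x_A+x_B+x_C)/3, (y_A+y_B+y_C)/3)
= (((-24.8)+10.7+7.9)/3, (28.8+13.3+(-1.8))/3)
= (-2.0667, 13.4333)

(-2.0667, 13.4333)


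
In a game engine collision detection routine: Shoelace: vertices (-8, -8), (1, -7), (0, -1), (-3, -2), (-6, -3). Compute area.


Shoelace sum: ((-8)*(-7) - 1*(-8)) + (1*(-1) - 0*(-7)) + (0*(-2) - (-3)*(-1)) + ((-3)*(-3) - (-6)*(-2)) + ((-6)*(-8) - (-8)*(-3))
= 81
Area = |81|/2 = 40.5

40.5


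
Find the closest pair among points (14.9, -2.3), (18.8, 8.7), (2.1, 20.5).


d(P0,P1) = 11.6709, d(P0,P2) = 26.1473, d(P1,P2) = 20.4482
Closest: P0 and P1

Closest pair: (14.9, -2.3) and (18.8, 8.7), distance = 11.6709


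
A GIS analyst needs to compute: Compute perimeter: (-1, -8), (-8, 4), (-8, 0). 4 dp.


Sides: (-1, -8)->(-8, 4): sqrt(193) = 13.892444, (-8, 4)->(-8, 0): sqrt(16) = 4, (-8, 0)->(-1, -8): sqrt(113) = 10.630146
Sum = 28.52259
Perimeter = 28.5226

28.5226


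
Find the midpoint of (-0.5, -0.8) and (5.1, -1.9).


M = (((-0.5)+5.1)/2, ((-0.8)+(-1.9))/2)
= (2.3, -1.35)

(2.3, -1.35)


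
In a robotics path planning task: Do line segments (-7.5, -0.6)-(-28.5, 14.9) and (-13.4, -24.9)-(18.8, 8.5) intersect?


Cross products: d1=585.4, d2=1785.9, d3=601.75, d4=-598.75
d1*d2 < 0 and d3*d4 < 0? no

No, they don't intersect


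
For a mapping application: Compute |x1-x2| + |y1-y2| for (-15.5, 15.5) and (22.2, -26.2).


|(-15.5)-22.2| + |15.5-(-26.2)| = 37.7 + 41.7 = 79.4

79.4


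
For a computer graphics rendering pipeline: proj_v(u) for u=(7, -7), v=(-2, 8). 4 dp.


u.v = -70, |v| = sqrt(68) = 8.2462
Scalar projection = u.v / |v| = -70 / sqrt(68) = -8.4887

-8.4887


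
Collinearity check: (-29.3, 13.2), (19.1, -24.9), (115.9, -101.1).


Cross product: (19.1-(-29.3))*((-101.1)-13.2) - ((-24.9)-13.2)*(115.9-(-29.3))
= 0

Yes, collinear


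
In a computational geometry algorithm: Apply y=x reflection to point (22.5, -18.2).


Reflection over y=x: (x,y) -> (y,x)
(22.5, -18.2) -> (-18.2, 22.5)

(-18.2, 22.5)


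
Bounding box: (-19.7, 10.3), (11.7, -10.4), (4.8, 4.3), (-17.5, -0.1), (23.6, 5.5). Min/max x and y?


x range: [-19.7, 23.6]
y range: [-10.4, 10.3]
Bounding box: (-19.7,-10.4) to (23.6,10.3)

(-19.7,-10.4) to (23.6,10.3)


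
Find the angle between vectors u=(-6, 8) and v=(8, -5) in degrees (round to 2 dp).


u.v = -88, |u| = sqrt(100) = 10, |v| = sqrt(89) = 9.434
cos(theta) = u.v/(|u||v|) = -88/sqrt(8900) = -0.932798
theta = acos(-0.932798) = 158.88 degrees

158.88 degrees


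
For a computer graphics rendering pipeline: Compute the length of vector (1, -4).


|u| = sqrt(1^2 + (-4)^2) = sqrt(17) = 4.1231

4.1231


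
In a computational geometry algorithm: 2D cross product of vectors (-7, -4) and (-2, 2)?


u x v = u_x*v_y - u_y*v_x = (-7)*2 - (-4)*(-2)
= (-14) - 8 = -22

-22


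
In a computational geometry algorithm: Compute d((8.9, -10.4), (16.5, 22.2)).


dx=7.6, dy=32.6
d^2 = 7.6^2 + 32.6^2 = 1120.52
d = sqrt(1120.52) = 33.4742

33.4742


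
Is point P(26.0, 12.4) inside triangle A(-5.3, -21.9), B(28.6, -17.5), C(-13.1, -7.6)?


Cross products: AB x AP = 1025.05, BC x BP = -1221.09, CA x CP = 715.13
All same sign? no

No, outside


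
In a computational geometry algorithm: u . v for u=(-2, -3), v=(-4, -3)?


u . v = u_x*v_x + u_y*v_y = (-2)*(-4) + (-3)*(-3)
= 8 + 9 = 17

17


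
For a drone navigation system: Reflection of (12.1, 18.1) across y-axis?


Reflection over y-axis: (x,y) -> (-x,y)
(12.1, 18.1) -> (-12.1, 18.1)

(-12.1, 18.1)


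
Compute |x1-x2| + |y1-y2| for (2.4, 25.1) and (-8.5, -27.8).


|2.4-(-8.5)| + |25.1-(-27.8)| = 10.9 + 52.9 = 63.8

63.8


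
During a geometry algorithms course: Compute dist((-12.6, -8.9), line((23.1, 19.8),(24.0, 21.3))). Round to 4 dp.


|cross product| = 27.72
|line direction| = sqrt(3.06) = 1.7493
Distance = 27.72/sqrt(3.06) = 15.8465

15.8465


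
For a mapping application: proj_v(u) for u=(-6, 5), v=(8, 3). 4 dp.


u.v = -33, |v| = sqrt(73) = 8.544
Scalar projection = u.v / |v| = -33 / sqrt(73) = -3.8624

-3.8624


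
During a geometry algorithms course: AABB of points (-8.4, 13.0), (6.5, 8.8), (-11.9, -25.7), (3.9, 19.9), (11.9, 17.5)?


x range: [-11.9, 11.9]
y range: [-25.7, 19.9]
Bounding box: (-11.9,-25.7) to (11.9,19.9)

(-11.9,-25.7) to (11.9,19.9)


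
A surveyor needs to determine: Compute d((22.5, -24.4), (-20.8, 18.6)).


dx=-43.3, dy=43
d^2 = (-43.3)^2 + 43^2 = 3723.89
d = sqrt(3723.89) = 61.0237

61.0237


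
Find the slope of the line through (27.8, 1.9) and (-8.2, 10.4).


slope = (y2-y1)/(x2-x1) = (10.4-1.9)/((-8.2)-27.8) = 8.5/(-36) = -0.2361

-0.2361


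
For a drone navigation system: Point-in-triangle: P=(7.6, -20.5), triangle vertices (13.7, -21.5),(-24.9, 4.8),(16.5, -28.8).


Cross products: AB x AP = 121.83, BC x BP = 44.58, CA x CP = 41.73
All same sign? yes

Yes, inside


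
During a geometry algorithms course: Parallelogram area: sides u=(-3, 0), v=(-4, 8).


|u x v| = |(-3)*8 - 0*(-4)|
= |(-24) - 0| = 24

24


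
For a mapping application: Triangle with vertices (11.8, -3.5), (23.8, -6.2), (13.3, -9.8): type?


Side lengths squared: AB^2=151.29, BC^2=123.21, CA^2=41.94
Sorted: [41.94, 123.21, 151.29]
By sides: Scalene, By angles: Acute

Scalene, Acute


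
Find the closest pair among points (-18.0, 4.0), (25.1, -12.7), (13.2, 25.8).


d(P0,P1) = 46.2223, d(P0,P2) = 38.0615, d(P1,P2) = 40.2971
Closest: P0 and P2

Closest pair: (-18.0, 4.0) and (13.2, 25.8), distance = 38.0615


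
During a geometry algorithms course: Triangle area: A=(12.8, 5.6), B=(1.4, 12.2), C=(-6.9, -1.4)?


Area = |x_A(y_B-y_C) + x_B(y_C-y_A) + x_C(y_A-y_B)|/2
= |174.08 + (-9.8) + 45.54|/2
= 209.82/2 = 104.91

104.91


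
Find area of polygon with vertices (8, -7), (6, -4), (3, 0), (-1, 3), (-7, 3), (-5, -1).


Shoelace sum: (8*(-4) - 6*(-7)) + (6*0 - 3*(-4)) + (3*3 - (-1)*0) + ((-1)*3 - (-7)*3) + ((-7)*(-1) - (-5)*3) + ((-5)*(-7) - 8*(-1))
= 114
Area = |114|/2 = 57

57


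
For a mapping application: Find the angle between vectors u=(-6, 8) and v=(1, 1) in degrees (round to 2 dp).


u.v = 2, |u| = sqrt(100) = 10, |v| = sqrt(2) = 1.4142
cos(theta) = u.v/(|u||v|) = 2/sqrt(200) = 0.141421
theta = acos(0.141421) = 81.87 degrees

81.87 degrees


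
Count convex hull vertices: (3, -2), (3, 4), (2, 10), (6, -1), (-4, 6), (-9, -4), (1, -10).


Convex hull vertices (CCW): (-9, -4), (1, -10), (6, -1), (2, 10), (-4, 6)
Count = 5

5


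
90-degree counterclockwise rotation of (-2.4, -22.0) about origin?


90° CCW: (x,y) -> (-y, x)
(-2.4,-22) -> (22, -2.4)

(22, -2.4)


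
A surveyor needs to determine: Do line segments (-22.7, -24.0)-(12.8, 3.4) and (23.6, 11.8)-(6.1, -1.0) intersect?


Cross products: d1=33.86, d2=8.76, d3=2.28, d4=27.38
d1*d2 < 0 and d3*d4 < 0? no

No, they don't intersect


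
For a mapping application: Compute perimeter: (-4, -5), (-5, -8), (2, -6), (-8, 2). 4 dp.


Sides: (-4, -5)->(-5, -8): sqrt(10) = 3.162278, (-5, -8)->(2, -6): sqrt(53) = 7.28011, (2, -6)->(-8, 2): sqrt(164) = 12.806248, (-8, 2)->(-4, -5): sqrt(65) = 8.062258
Sum = 31.310894
Perimeter = 31.3109

31.3109


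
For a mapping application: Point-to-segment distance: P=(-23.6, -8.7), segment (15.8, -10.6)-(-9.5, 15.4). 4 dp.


Project P onto AB: t = 0.7949 (clamped to [0,1])
Closest point on segment: (-4.3121, 10.0686)
Distance: 26.9125

26.9125


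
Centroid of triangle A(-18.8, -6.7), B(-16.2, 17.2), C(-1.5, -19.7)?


Centroid = ((x_A+x_B+x_C)/3, (y_A+y_B+y_C)/3)
= (((-18.8)+(-16.2)+(-1.5))/3, ((-6.7)+17.2+(-19.7))/3)
= (-12.1667, -3.0667)

(-12.1667, -3.0667)


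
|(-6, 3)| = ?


|u| = sqrt((-6)^2 + 3^2) = sqrt(45) = 6.7082

6.7082


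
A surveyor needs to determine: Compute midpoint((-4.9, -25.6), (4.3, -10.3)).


M = (((-4.9)+4.3)/2, ((-25.6)+(-10.3))/2)
= (-0.3, -17.95)

(-0.3, -17.95)


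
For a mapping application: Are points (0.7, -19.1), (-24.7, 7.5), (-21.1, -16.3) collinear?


Cross product: ((-24.7)-0.7)*((-16.3)-(-19.1)) - (7.5-(-19.1))*((-21.1)-0.7)
= 508.76

No, not collinear


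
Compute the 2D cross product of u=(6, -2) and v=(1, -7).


u x v = u_x*v_y - u_y*v_x = 6*(-7) - (-2)*1
= (-42) - (-2) = -40

-40


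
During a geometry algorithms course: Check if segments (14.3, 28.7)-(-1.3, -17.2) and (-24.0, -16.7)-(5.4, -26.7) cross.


Cross products: d1=1717.76, d2=212.3, d3=-1049.73, d4=455.73
d1*d2 < 0 and d3*d4 < 0? no

No, they don't intersect


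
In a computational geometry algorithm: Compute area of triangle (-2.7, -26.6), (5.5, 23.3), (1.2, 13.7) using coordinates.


Area = |x_A(y_B-y_C) + x_B(y_C-y_A) + x_C(y_A-y_B)|/2
= |(-25.92) + 221.65 + (-59.88)|/2
= 135.85/2 = 67.925

67.925


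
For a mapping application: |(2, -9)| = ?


|u| = sqrt(2^2 + (-9)^2) = sqrt(85) = 9.2195

9.2195
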